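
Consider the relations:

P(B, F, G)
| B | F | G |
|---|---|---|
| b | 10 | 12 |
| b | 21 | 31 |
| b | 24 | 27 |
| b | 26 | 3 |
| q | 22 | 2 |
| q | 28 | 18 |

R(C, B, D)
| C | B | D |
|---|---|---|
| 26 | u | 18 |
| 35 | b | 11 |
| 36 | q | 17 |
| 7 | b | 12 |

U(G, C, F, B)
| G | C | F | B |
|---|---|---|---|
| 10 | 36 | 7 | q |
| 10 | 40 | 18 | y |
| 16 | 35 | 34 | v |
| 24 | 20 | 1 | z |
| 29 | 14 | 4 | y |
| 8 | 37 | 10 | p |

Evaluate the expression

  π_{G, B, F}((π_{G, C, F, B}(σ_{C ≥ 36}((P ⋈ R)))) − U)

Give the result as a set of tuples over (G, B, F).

{(18, q, 28), (2, q, 22)}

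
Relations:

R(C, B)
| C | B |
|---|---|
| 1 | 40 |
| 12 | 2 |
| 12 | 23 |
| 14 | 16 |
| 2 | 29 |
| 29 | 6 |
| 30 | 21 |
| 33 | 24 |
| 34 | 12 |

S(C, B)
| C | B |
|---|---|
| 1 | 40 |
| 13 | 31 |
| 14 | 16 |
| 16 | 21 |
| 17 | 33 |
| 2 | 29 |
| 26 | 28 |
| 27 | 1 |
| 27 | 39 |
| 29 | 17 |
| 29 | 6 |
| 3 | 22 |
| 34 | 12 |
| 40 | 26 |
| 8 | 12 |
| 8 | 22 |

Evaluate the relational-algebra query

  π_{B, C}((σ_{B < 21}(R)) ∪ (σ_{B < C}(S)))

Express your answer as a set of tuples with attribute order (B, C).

{(1, 27), (12, 34), (16, 14), (17, 29), (2, 12), (26, 40), (6, 29)}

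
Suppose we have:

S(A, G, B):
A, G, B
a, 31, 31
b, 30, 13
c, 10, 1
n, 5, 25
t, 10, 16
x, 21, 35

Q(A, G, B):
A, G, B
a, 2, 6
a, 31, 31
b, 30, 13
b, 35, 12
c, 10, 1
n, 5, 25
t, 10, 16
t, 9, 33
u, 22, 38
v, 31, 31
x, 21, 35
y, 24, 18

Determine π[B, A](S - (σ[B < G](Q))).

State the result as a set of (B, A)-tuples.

Filtering on B < G leaves {(b, 30, 13), (b, 35, 12), (c, 10, 1), (y, 24, 18)}.
Taking the difference: {(a, 31, 31), (n, 5, 25), (t, 10, 16), (x, 21, 35)}
π_{B, A} gives {(16, t), (25, n), (31, a), (35, x)}.

{(16, t), (25, n), (31, a), (35, x)}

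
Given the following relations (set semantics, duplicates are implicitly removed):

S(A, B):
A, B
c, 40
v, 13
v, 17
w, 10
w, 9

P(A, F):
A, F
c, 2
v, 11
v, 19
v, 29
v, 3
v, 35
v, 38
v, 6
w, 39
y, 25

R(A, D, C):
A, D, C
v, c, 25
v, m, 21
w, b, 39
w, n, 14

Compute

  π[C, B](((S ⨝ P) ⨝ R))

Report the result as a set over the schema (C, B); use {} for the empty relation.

S ⋈ P (natural join on A): {(c, 40, 2), (v, 13, 11), (v, 13, 19), (v, 13, 29), (v, 13, 3), (v, 13, 35), (v, 13, 38), (v, 13, 6), (v, 17, 11), (v, 17, 19), (v, 17, 29), (v, 17, 3), (v, 17, 35), (v, 17, 38), (v, 17, 6), (w, 10, 39), (w, 9, 39)}
(S ⨝ P) ⋈ R (natural join on A): {(v, 13, 11, c, 25), (v, 13, 11, m, 21), (v, 13, 19, c, 25), (v, 13, 19, m, 21), (v, 13, 29, c, 25), (v, 13, 29, m, 21), (v, 13, 3, c, 25), (v, 13, 3, m, 21), (v, 13, 35, c, 25), (v, 13, 35, m, 21), (v, 13, 38, c, 25), (v, 13, 38, m, 21), (v, 13, 6, c, 25), (v, 13, 6, m, 21), (v, 17, 11, c, 25), (v, 17, 11, m, 21), (v, 17, 19, c, 25), (v, 17, 19, m, 21), (v, 17, 29, c, 25), (v, 17, 29, m, 21), (v, 17, 3, c, 25), (v, 17, 3, m, 21), (v, 17, 35, c, 25), (v, 17, 35, m, 21), (v, 17, 38, c, 25), (v, 17, 38, m, 21), (v, 17, 6, c, 25), (v, 17, 6, m, 21), (w, 10, 39, b, 39), (w, 10, 39, n, 14), (w, 9, 39, b, 39), (w, 9, 39, n, 14)}
Projecting to C, B (24 duplicate(s) eliminated): {(14, 10), (14, 9), (21, 13), (21, 17), (25, 13), (25, 17), (39, 10), (39, 9)}

{(14, 10), (14, 9), (21, 13), (21, 17), (25, 13), (25, 17), (39, 10), (39, 9)}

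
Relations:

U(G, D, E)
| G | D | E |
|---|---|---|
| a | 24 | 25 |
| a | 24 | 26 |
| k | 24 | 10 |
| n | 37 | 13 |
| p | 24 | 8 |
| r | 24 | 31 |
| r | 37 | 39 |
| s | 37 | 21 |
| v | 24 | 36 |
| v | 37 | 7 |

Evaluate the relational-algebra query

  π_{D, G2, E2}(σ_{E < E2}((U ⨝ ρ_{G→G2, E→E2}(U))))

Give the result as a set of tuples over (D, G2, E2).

{(24, a, 25), (24, a, 26), (24, k, 10), (24, r, 31), (24, v, 36), (37, n, 13), (37, r, 39), (37, s, 21)}

ρ[G→G2, E→E2]: schema becomes (G2, D, E2); tuples unchanged.
Natural join on D: {(a, 24, 25, a, 25), (a, 24, 25, a, 26), (a, 24, 25, k, 10), (a, 24, 25, p, 8), (a, 24, 25, r, 31), (a, 24, 25, v, 36), (a, 24, 26, a, 25), (a, 24, 26, a, 26), (a, 24, 26, k, 10), (a, 24, 26, p, 8), (a, 24, 26, r, 31), (a, 24, 26, v, 36), (k, 24, 10, a, 25), (k, 24, 10, a, 26), (k, 24, 10, k, 10), (k, 24, 10, p, 8), (k, 24, 10, r, 31), (k, 24, 10, v, 36), (n, 37, 13, n, 13), (n, 37, 13, r, 39), (n, 37, 13, s, 21), (n, 37, 13, v, 7), (p, 24, 8, a, 25), (p, 24, 8, a, 26), (p, 24, 8, k, 10), (p, 24, 8, p, 8), (p, 24, 8, r, 31), (p, 24, 8, v, 36), (r, 24, 31, a, 25), (r, 24, 31, a, 26), (r, 24, 31, k, 10), (r, 24, 31, p, 8), (r, 24, 31, r, 31), (r, 24, 31, v, 36), (r, 37, 39, n, 13), (r, 37, 39, r, 39), (r, 37, 39, s, 21), (r, 37, 39, v, 7), (s, 37, 21, n, 13), (s, 37, 21, r, 39), (s, 37, 21, s, 21), (s, 37, 21, v, 7), (v, 24, 36, a, 25), (v, 24, 36, a, 26), (v, 24, 36, k, 10), (v, 24, 36, p, 8), (v, 24, 36, r, 31), (v, 24, 36, v, 36), (v, 37, 7, n, 13), (v, 37, 7, r, 39), (v, 37, 7, s, 21), (v, 37, 7, v, 7)}
Filtering on E < E2 leaves {(a, 24, 25, a, 26), (a, 24, 25, r, 31), (a, 24, 25, v, 36), (a, 24, 26, r, 31), (a, 24, 26, v, 36), (k, 24, 10, a, 25), (k, 24, 10, a, 26), (k, 24, 10, r, 31), (k, 24, 10, v, 36), (n, 37, 13, r, 39), (n, 37, 13, s, 21), (p, 24, 8, a, 25), (p, 24, 8, a, 26), (p, 24, 8, k, 10), (p, 24, 8, r, 31), (p, 24, 8, v, 36), (r, 24, 31, v, 36), (s, 37, 21, r, 39), (v, 37, 7, n, 13), (v, 37, 7, r, 39), (v, 37, 7, s, 21)}.
π_{D, G2, E2} gives {(24, a, 25), (24, a, 26), (24, k, 10), (24, r, 31), (24, v, 36), (37, n, 13), (37, r, 39), (37, s, 21)} (13 duplicate(s) eliminated).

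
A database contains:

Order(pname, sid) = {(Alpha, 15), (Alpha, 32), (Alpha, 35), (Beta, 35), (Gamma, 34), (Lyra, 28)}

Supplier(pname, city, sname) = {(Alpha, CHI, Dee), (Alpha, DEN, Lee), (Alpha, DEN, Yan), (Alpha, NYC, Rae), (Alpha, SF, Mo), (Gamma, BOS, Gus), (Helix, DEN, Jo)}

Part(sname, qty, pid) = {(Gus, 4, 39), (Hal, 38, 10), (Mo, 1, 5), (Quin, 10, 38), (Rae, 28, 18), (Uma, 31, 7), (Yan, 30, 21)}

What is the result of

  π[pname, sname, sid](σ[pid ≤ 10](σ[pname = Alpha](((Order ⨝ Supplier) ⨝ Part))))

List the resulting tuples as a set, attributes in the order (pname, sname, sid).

{(Alpha, Mo, 15), (Alpha, Mo, 32), (Alpha, Mo, 35)}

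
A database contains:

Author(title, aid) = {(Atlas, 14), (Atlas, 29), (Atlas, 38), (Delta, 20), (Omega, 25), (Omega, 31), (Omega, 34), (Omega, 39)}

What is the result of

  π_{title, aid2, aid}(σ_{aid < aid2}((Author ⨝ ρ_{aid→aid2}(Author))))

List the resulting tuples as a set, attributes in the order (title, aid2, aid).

ρ[aid→aid2]: schema becomes (title, aid2); tuples unchanged.
Joining Author and ρ_{aid→aid2}(Author) on title yields {(Atlas, 14, 14), (Atlas, 14, 29), (Atlas, 14, 38), (Atlas, 29, 14), (Atlas, 29, 29), (Atlas, 29, 38), (Atlas, 38, 14), (Atlas, 38, 29), (Atlas, 38, 38), (Delta, 20, 20), (Omega, 25, 25), (Omega, 25, 31), (Omega, 25, 34), (Omega, 25, 39), (Omega, 31, 25), (Omega, 31, 31), (Omega, 31, 34), (Omega, 31, 39), (Omega, 34, 25), (Omega, 34, 31), (Omega, 34, 34), (Omega, 34, 39), (Omega, 39, 25), (Omega, 39, 31), (Omega, 39, 34), (Omega, 39, 39)}.
σ[aid < aid2]: keep tuples satisfying aid < aid2 → {(Atlas, 14, 29), (Atlas, 14, 38), (Atlas, 29, 38), (Omega, 25, 31), (Omega, 25, 34), (Omega, 25, 39), (Omega, 31, 34), (Omega, 31, 39), (Omega, 34, 39)}
Keep only column(s) title, aid2, aid: {(Atlas, 29, 14), (Atlas, 38, 14), (Atlas, 38, 29), (Omega, 31, 25), (Omega, 34, 25), (Omega, 34, 31), (Omega, 39, 25), (Omega, 39, 31), (Omega, 39, 34)}

{(Atlas, 29, 14), (Atlas, 38, 14), (Atlas, 38, 29), (Omega, 31, 25), (Omega, 34, 25), (Omega, 34, 31), (Omega, 39, 25), (Omega, 39, 31), (Omega, 39, 34)}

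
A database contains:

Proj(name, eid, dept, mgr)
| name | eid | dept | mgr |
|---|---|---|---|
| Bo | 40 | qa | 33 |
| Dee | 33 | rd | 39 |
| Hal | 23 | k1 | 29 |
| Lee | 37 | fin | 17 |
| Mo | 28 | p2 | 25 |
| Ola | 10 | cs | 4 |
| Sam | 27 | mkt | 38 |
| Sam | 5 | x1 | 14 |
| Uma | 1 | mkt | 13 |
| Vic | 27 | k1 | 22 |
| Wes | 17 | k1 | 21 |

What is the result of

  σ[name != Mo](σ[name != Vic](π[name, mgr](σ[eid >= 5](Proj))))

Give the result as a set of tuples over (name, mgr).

{(Bo, 33), (Dee, 39), (Hal, 29), (Lee, 17), (Ola, 4), (Sam, 14), (Sam, 38), (Wes, 21)}

Apply σ_{eid >= 5}; surviving tuples: {(Bo, 40, qa, 33), (Dee, 33, rd, 39), (Hal, 23, k1, 29), (Lee, 37, fin, 17), (Mo, 28, p2, 25), (Ola, 10, cs, 4), (Sam, 27, mkt, 38), (Sam, 5, x1, 14), (Vic, 27, k1, 22), (Wes, 17, k1, 21)}
π[name, mgr]: project onto (name, mgr) → {(Bo, 33), (Dee, 39), (Hal, 29), (Lee, 17), (Mo, 25), (Ola, 4), (Sam, 14), (Sam, 38), (Vic, 22), (Wes, 21)}
Apply σ_{name != Vic}; surviving tuples: {(Bo, 33), (Dee, 39), (Hal, 29), (Lee, 17), (Mo, 25), (Ola, 4), (Sam, 14), (Sam, 38), (Wes, 21)}
Apply σ_{name != Mo}; surviving tuples: {(Bo, 33), (Dee, 39), (Hal, 29), (Lee, 17), (Ola, 4), (Sam, 14), (Sam, 38), (Wes, 21)}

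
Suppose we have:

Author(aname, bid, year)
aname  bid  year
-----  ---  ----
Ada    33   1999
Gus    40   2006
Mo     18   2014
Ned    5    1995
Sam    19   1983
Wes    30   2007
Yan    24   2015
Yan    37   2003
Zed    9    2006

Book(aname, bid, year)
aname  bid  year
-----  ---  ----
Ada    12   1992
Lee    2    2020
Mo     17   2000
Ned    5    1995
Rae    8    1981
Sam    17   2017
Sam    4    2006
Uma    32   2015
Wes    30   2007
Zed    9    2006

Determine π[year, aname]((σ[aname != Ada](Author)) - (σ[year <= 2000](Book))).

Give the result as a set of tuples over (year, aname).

{(1983, Sam), (2003, Yan), (2006, Gus), (2006, Zed), (2007, Wes), (2014, Mo), (2015, Yan)}

Apply σ_{aname != Ada}; surviving tuples: {(Gus, 40, 2006), (Mo, 18, 2014), (Ned, 5, 1995), (Sam, 19, 1983), (Wes, 30, 2007), (Yan, 24, 2015), (Yan, 37, 2003), (Zed, 9, 2006)}
Apply σ_{year <= 2000}; surviving tuples: {(Ada, 12, 1992), (Mo, 17, 2000), (Ned, 5, 1995), (Rae, 8, 1981)}
Taking the difference: {(Gus, 40, 2006), (Mo, 18, 2014), (Sam, 19, 1983), (Wes, 30, 2007), (Yan, 24, 2015), (Yan, 37, 2003), (Zed, 9, 2006)}
Projecting to year, aname: {(1983, Sam), (2003, Yan), (2006, Gus), (2006, Zed), (2007, Wes), (2014, Mo), (2015, Yan)}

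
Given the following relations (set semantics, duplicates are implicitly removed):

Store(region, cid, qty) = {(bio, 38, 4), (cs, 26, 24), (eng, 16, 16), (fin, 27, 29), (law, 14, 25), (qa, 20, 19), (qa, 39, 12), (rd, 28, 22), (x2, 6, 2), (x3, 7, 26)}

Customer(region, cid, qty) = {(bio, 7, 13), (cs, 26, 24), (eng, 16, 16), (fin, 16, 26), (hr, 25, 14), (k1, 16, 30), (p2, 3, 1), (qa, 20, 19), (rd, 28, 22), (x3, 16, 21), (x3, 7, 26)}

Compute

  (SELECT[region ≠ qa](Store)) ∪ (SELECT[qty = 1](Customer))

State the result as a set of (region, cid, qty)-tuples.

Selection region ≠ qa: {(bio, 38, 4), (cs, 26, 24), (eng, 16, 16), (fin, 27, 29), (law, 14, 25), (rd, 28, 22), (x2, 6, 2), (x3, 7, 26)}
Selection qty = 1: {(p2, 3, 1)}
Set union of the two operands is {(bio, 38, 4), (cs, 26, 24), (eng, 16, 16), (fin, 27, 29), (law, 14, 25), (p2, 3, 1), (rd, 28, 22), (x2, 6, 2), (x3, 7, 26)}.

{(bio, 38, 4), (cs, 26, 24), (eng, 16, 16), (fin, 27, 29), (law, 14, 25), (p2, 3, 1), (rd, 28, 22), (x2, 6, 2), (x3, 7, 26)}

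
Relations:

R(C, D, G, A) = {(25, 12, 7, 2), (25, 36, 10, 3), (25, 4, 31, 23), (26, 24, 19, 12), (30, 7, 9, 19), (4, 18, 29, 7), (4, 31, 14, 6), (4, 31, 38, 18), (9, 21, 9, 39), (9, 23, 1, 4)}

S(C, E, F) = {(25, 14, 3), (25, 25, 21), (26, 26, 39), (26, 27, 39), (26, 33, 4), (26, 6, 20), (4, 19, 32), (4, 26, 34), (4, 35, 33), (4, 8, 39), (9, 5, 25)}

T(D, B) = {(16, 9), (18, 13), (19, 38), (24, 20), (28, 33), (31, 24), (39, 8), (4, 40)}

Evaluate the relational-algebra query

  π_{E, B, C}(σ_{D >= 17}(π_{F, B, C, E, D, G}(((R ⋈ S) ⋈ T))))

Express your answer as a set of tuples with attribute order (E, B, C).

{(19, 13, 4), (19, 24, 4), (26, 13, 4), (26, 20, 26), (26, 24, 4), (27, 20, 26), (33, 20, 26), (35, 13, 4), (35, 24, 4), (6, 20, 26), (8, 13, 4), (8, 24, 4)}

Joining R and S on C yields {(25, 12, 7, 2, 14, 3), (25, 12, 7, 2, 25, 21), (25, 36, 10, 3, 14, 3), (25, 36, 10, 3, 25, 21), (25, 4, 31, 23, 14, 3), (25, 4, 31, 23, 25, 21), (26, 24, 19, 12, 26, 39), (26, 24, 19, 12, 27, 39), (26, 24, 19, 12, 33, 4), (26, 24, 19, 12, 6, 20), (4, 18, 29, 7, 19, 32), (4, 18, 29, 7, 26, 34), (4, 18, 29, 7, 35, 33), (4, 18, 29, 7, 8, 39), (4, 31, 14, 6, 19, 32), (4, 31, 14, 6, 26, 34), (4, 31, 14, 6, 35, 33), (4, 31, 14, 6, 8, 39), (4, 31, 38, 18, 19, 32), (4, 31, 38, 18, 26, 34), (4, 31, 38, 18, 35, 33), (4, 31, 38, 18, 8, 39), (9, 21, 9, 39, 5, 25), (9, 23, 1, 4, 5, 25)}.
Joining (R ⋈ S) and T on D yields {(25, 4, 31, 23, 14, 3, 40), (25, 4, 31, 23, 25, 21, 40), (26, 24, 19, 12, 26, 39, 20), (26, 24, 19, 12, 27, 39, 20), (26, 24, 19, 12, 33, 4, 20), (26, 24, 19, 12, 6, 20, 20), (4, 18, 29, 7, 19, 32, 13), (4, 18, 29, 7, 26, 34, 13), (4, 18, 29, 7, 35, 33, 13), (4, 18, 29, 7, 8, 39, 13), (4, 31, 14, 6, 19, 32, 24), (4, 31, 14, 6, 26, 34, 24), (4, 31, 14, 6, 35, 33, 24), (4, 31, 14, 6, 8, 39, 24), (4, 31, 38, 18, 19, 32, 24), (4, 31, 38, 18, 26, 34, 24), (4, 31, 38, 18, 35, 33, 24), (4, 31, 38, 18, 8, 39, 24)}.
Projecting to F, B, C, E, D, G: {(20, 20, 26, 6, 24, 19), (21, 40, 25, 25, 4, 31), (3, 40, 25, 14, 4, 31), (32, 13, 4, 19, 18, 29), (32, 24, 4, 19, 31, 14), (32, 24, 4, 19, 31, 38), (33, 13, 4, 35, 18, 29), (33, 24, 4, 35, 31, 14), (33, 24, 4, 35, 31, 38), (34, 13, 4, 26, 18, 29), (34, 24, 4, 26, 31, 14), (34, 24, 4, 26, 31, 38), (39, 13, 4, 8, 18, 29), (39, 20, 26, 26, 24, 19), (39, 20, 26, 27, 24, 19), (39, 24, 4, 8, 31, 14), (39, 24, 4, 8, 31, 38), (4, 20, 26, 33, 24, 19)}
Apply σ_{D >= 17}; surviving tuples: {(20, 20, 26, 6, 24, 19), (32, 13, 4, 19, 18, 29), (32, 24, 4, 19, 31, 14), (32, 24, 4, 19, 31, 38), (33, 13, 4, 35, 18, 29), (33, 24, 4, 35, 31, 14), (33, 24, 4, 35, 31, 38), (34, 13, 4, 26, 18, 29), (34, 24, 4, 26, 31, 14), (34, 24, 4, 26, 31, 38), (39, 13, 4, 8, 18, 29), (39, 20, 26, 26, 24, 19), (39, 20, 26, 27, 24, 19), (39, 24, 4, 8, 31, 14), (39, 24, 4, 8, 31, 38), (4, 20, 26, 33, 24, 19)}
Projecting to E, B, C (4 duplicate(s) eliminated): {(19, 13, 4), (19, 24, 4), (26, 13, 4), (26, 20, 26), (26, 24, 4), (27, 20, 26), (33, 20, 26), (35, 13, 4), (35, 24, 4), (6, 20, 26), (8, 13, 4), (8, 24, 4)}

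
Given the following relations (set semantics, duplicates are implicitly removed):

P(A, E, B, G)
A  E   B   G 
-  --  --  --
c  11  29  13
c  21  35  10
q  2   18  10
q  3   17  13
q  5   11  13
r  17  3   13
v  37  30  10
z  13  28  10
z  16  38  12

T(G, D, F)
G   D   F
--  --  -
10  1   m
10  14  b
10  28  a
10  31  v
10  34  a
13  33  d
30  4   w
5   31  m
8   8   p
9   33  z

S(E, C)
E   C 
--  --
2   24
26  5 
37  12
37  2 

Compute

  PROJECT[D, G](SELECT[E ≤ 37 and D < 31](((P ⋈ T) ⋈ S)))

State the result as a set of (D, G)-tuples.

Joining P and T on G yields {(c, 11, 29, 13, 33, d), (c, 21, 35, 10, 1, m), (c, 21, 35, 10, 14, b), (c, 21, 35, 10, 28, a), (c, 21, 35, 10, 31, v), (c, 21, 35, 10, 34, a), (q, 2, 18, 10, 1, m), (q, 2, 18, 10, 14, b), (q, 2, 18, 10, 28, a), (q, 2, 18, 10, 31, v), (q, 2, 18, 10, 34, a), (q, 3, 17, 13, 33, d), (q, 5, 11, 13, 33, d), (r, 17, 3, 13, 33, d), (v, 37, 30, 10, 1, m), (v, 37, 30, 10, 14, b), (v, 37, 30, 10, 28, a), (v, 37, 30, 10, 31, v), (v, 37, 30, 10, 34, a), (z, 13, 28, 10, 1, m), (z, 13, 28, 10, 14, b), (z, 13, 28, 10, 28, a), (z, 13, 28, 10, 31, v), (z, 13, 28, 10, 34, a)}.
Joining (P ⋈ T) and S on E yields {(q, 2, 18, 10, 1, m, 24), (q, 2, 18, 10, 14, b, 24), (q, 2, 18, 10, 28, a, 24), (q, 2, 18, 10, 31, v, 24), (q, 2, 18, 10, 34, a, 24), (v, 37, 30, 10, 1, m, 12), (v, 37, 30, 10, 1, m, 2), (v, 37, 30, 10, 14, b, 12), (v, 37, 30, 10, 14, b, 2), (v, 37, 30, 10, 28, a, 12), (v, 37, 30, 10, 28, a, 2), (v, 37, 30, 10, 31, v, 12), (v, 37, 30, 10, 31, v, 2), (v, 37, 30, 10, 34, a, 12), (v, 37, 30, 10, 34, a, 2)}.
Apply σ_{E ≤ 37 and D < 31}; surviving tuples: {(q, 2, 18, 10, 1, m, 24), (q, 2, 18, 10, 14, b, 24), (q, 2, 18, 10, 28, a, 24), (v, 37, 30, 10, 1, m, 12), (v, 37, 30, 10, 1, m, 2), (v, 37, 30, 10, 14, b, 12), (v, 37, 30, 10, 14, b, 2), (v, 37, 30, 10, 28, a, 12), (v, 37, 30, 10, 28, a, 2)}
Keep only column(s) D, G (6 duplicate(s) eliminated): {(1, 10), (14, 10), (28, 10)}

{(1, 10), (14, 10), (28, 10)}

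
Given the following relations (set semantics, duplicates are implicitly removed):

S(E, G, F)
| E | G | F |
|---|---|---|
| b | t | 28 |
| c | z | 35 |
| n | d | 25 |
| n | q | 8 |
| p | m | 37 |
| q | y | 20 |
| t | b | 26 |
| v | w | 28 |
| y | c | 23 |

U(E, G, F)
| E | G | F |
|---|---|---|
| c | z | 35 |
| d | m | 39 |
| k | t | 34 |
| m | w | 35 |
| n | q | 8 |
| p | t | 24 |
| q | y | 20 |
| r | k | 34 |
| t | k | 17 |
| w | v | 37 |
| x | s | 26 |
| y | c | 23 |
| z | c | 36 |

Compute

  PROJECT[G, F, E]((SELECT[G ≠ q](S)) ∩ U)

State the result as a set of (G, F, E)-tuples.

Apply σ_{G ≠ q}; surviving tuples: {(b, t, 28), (c, z, 35), (n, d, 25), (p, m, 37), (q, y, 20), (t, b, 26), (v, w, 28), (y, c, 23)}
Taking the intersection: {(c, z, 35), (q, y, 20), (y, c, 23)}
Keep only column(s) G, F, E: {(c, 23, y), (y, 20, q), (z, 35, c)}

{(c, 23, y), (y, 20, q), (z, 35, c)}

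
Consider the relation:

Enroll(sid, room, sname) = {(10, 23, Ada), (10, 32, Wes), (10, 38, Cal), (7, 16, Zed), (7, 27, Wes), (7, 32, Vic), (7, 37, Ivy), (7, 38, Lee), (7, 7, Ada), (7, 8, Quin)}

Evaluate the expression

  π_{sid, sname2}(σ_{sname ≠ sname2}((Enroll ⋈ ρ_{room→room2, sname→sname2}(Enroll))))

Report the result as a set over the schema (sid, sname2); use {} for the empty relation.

{(10, Ada), (10, Cal), (10, Wes), (7, Ada), (7, Ivy), (7, Lee), (7, Quin), (7, Vic), (7, Wes), (7, Zed)}

ρ[room→room2, sname→sname2]: schema becomes (sid, room2, sname2); tuples unchanged.
Enroll ⋈ ρ_{room→room2, sname→sname2}(Enroll) (natural join on sid): {(10, 23, Ada, 23, Ada), (10, 23, Ada, 32, Wes), (10, 23, Ada, 38, Cal), (10, 32, Wes, 23, Ada), (10, 32, Wes, 32, Wes), (10, 32, Wes, 38, Cal), (10, 38, Cal, 23, Ada), (10, 38, Cal, 32, Wes), (10, 38, Cal, 38, Cal), (7, 16, Zed, 16, Zed), (7, 16, Zed, 27, Wes), (7, 16, Zed, 32, Vic), (7, 16, Zed, 37, Ivy), (7, 16, Zed, 38, Lee), (7, 16, Zed, 7, Ada), (7, 16, Zed, 8, Quin), (7, 27, Wes, 16, Zed), (7, 27, Wes, 27, Wes), (7, 27, Wes, 32, Vic), (7, 27, Wes, 37, Ivy), (7, 27, Wes, 38, Lee), (7, 27, Wes, 7, Ada), (7, 27, Wes, 8, Quin), (7, 32, Vic, 16, Zed), (7, 32, Vic, 27, Wes), (7, 32, Vic, 32, Vic), (7, 32, Vic, 37, Ivy), (7, 32, Vic, 38, Lee), (7, 32, Vic, 7, Ada), (7, 32, Vic, 8, Quin), (7, 37, Ivy, 16, Zed), (7, 37, Ivy, 27, Wes), (7, 37, Ivy, 32, Vic), (7, 37, Ivy, 37, Ivy), (7, 37, Ivy, 38, Lee), (7, 37, Ivy, 7, Ada), (7, 37, Ivy, 8, Quin), (7, 38, Lee, 16, Zed), (7, 38, Lee, 27, Wes), (7, 38, Lee, 32, Vic), (7, 38, Lee, 37, Ivy), (7, 38, Lee, 38, Lee), (7, 38, Lee, 7, Ada), (7, 38, Lee, 8, Quin), (7, 7, Ada, 16, Zed), (7, 7, Ada, 27, Wes), (7, 7, Ada, 32, Vic), (7, 7, Ada, 37, Ivy), (7, 7, Ada, 38, Lee), (7, 7, Ada, 7, Ada), (7, 7, Ada, 8, Quin), (7, 8, Quin, 16, Zed), (7, 8, Quin, 27, Wes), (7, 8, Quin, 32, Vic), (7, 8, Quin, 37, Ivy), (7, 8, Quin, 38, Lee), (7, 8, Quin, 7, Ada), (7, 8, Quin, 8, Quin)}
σ[sname ≠ sname2]: keep tuples satisfying sname ≠ sname2 → {(10, 23, Ada, 32, Wes), (10, 23, Ada, 38, Cal), (10, 32, Wes, 23, Ada), (10, 32, Wes, 38, Cal), (10, 38, Cal, 23, Ada), (10, 38, Cal, 32, Wes), (7, 16, Zed, 27, Wes), (7, 16, Zed, 32, Vic), (7, 16, Zed, 37, Ivy), (7, 16, Zed, 38, Lee), (7, 16, Zed, 7, Ada), (7, 16, Zed, 8, Quin), (7, 27, Wes, 16, Zed), (7, 27, Wes, 32, Vic), (7, 27, Wes, 37, Ivy), (7, 27, Wes, 38, Lee), (7, 27, Wes, 7, Ada), (7, 27, Wes, 8, Quin), (7, 32, Vic, 16, Zed), (7, 32, Vic, 27, Wes), (7, 32, Vic, 37, Ivy), (7, 32, Vic, 38, Lee), (7, 32, Vic, 7, Ada), (7, 32, Vic, 8, Quin), (7, 37, Ivy, 16, Zed), (7, 37, Ivy, 27, Wes), (7, 37, Ivy, 32, Vic), (7, 37, Ivy, 38, Lee), (7, 37, Ivy, 7, Ada), (7, 37, Ivy, 8, Quin), (7, 38, Lee, 16, Zed), (7, 38, Lee, 27, Wes), (7, 38, Lee, 32, Vic), (7, 38, Lee, 37, Ivy), (7, 38, Lee, 7, Ada), (7, 38, Lee, 8, Quin), (7, 7, Ada, 16, Zed), (7, 7, Ada, 27, Wes), (7, 7, Ada, 32, Vic), (7, 7, Ada, 37, Ivy), (7, 7, Ada, 38, Lee), (7, 7, Ada, 8, Quin), (7, 8, Quin, 16, Zed), (7, 8, Quin, 27, Wes), (7, 8, Quin, 32, Vic), (7, 8, Quin, 37, Ivy), (7, 8, Quin, 38, Lee), (7, 8, Quin, 7, Ada)}
Keep only column(s) sid, sname2 (38 duplicate(s) eliminated): {(10, Ada), (10, Cal), (10, Wes), (7, Ada), (7, Ivy), (7, Lee), (7, Quin), (7, Vic), (7, Wes), (7, Zed)}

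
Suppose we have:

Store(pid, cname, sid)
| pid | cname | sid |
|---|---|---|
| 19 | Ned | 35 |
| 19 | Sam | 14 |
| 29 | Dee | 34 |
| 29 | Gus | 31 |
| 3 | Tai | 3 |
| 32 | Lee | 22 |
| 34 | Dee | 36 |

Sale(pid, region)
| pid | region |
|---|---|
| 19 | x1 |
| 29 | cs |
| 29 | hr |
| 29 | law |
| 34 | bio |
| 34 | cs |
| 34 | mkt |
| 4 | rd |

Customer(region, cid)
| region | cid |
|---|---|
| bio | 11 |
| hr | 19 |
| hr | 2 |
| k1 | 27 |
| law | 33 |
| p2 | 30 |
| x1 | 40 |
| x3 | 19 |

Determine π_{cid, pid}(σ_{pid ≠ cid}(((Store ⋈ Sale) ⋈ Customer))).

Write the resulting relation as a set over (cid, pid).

Joining Store and Sale on pid yields {(19, Ned, 35, x1), (19, Sam, 14, x1), (29, Dee, 34, cs), (29, Dee, 34, hr), (29, Dee, 34, law), (29, Gus, 31, cs), (29, Gus, 31, hr), (29, Gus, 31, law), (34, Dee, 36, bio), (34, Dee, 36, cs), (34, Dee, 36, mkt)}.
Joining (Store ⋈ Sale) and Customer on region yields {(19, Ned, 35, x1, 40), (19, Sam, 14, x1, 40), (29, Dee, 34, hr, 19), (29, Dee, 34, hr, 2), (29, Dee, 34, law, 33), (29, Gus, 31, hr, 19), (29, Gus, 31, hr, 2), (29, Gus, 31, law, 33), (34, Dee, 36, bio, 11)}.
Apply σ_{pid ≠ cid}; surviving tuples: {(19, Ned, 35, x1, 40), (19, Sam, 14, x1, 40), (29, Dee, 34, hr, 19), (29, Dee, 34, hr, 2), (29, Dee, 34, law, 33), (29, Gus, 31, hr, 19), (29, Gus, 31, hr, 2), (29, Gus, 31, law, 33), (34, Dee, 36, bio, 11)}
Projecting to cid, pid (4 duplicate(s) eliminated): {(11, 34), (19, 29), (2, 29), (33, 29), (40, 19)}

{(11, 34), (19, 29), (2, 29), (33, 29), (40, 19)}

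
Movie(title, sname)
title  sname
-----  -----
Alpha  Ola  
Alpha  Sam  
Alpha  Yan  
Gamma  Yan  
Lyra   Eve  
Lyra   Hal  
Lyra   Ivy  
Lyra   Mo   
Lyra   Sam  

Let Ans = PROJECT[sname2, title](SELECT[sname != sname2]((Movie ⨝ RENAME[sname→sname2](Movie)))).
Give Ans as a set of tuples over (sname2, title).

ρ[sname→sname2]: schema becomes (title, sname2); tuples unchanged.
Joining Movie and RENAME[sname→sname2](Movie) on title yields {(Alpha, Ola, Ola), (Alpha, Ola, Sam), (Alpha, Ola, Yan), (Alpha, Sam, Ola), (Alpha, Sam, Sam), (Alpha, Sam, Yan), (Alpha, Yan, Ola), (Alpha, Yan, Sam), (Alpha, Yan, Yan), (Gamma, Yan, Yan), (Lyra, Eve, Eve), (Lyra, Eve, Hal), (Lyra, Eve, Ivy), (Lyra, Eve, Mo), (Lyra, Eve, Sam), (Lyra, Hal, Eve), (Lyra, Hal, Hal), (Lyra, Hal, Ivy), (Lyra, Hal, Mo), (Lyra, Hal, Sam), (Lyra, Ivy, Eve), (Lyra, Ivy, Hal), (Lyra, Ivy, Ivy), (Lyra, Ivy, Mo), (Lyra, Ivy, Sam), (Lyra, Mo, Eve), (Lyra, Mo, Hal), (Lyra, Mo, Ivy), (Lyra, Mo, Mo), (Lyra, Mo, Sam), (Lyra, Sam, Eve), (Lyra, Sam, Hal), (Lyra, Sam, Ivy), (Lyra, Sam, Mo), (Lyra, Sam, Sam)}.
Apply σ_{sname != sname2}; surviving tuples: {(Alpha, Ola, Sam), (Alpha, Ola, Yan), (Alpha, Sam, Ola), (Alpha, Sam, Yan), (Alpha, Yan, Ola), (Alpha, Yan, Sam), (Lyra, Eve, Hal), (Lyra, Eve, Ivy), (Lyra, Eve, Mo), (Lyra, Eve, Sam), (Lyra, Hal, Eve), (Lyra, Hal, Ivy), (Lyra, Hal, Mo), (Lyra, Hal, Sam), (Lyra, Ivy, Eve), (Lyra, Ivy, Hal), (Lyra, Ivy, Mo), (Lyra, Ivy, Sam), (Lyra, Mo, Eve), (Lyra, Mo, Hal), (Lyra, Mo, Ivy), (Lyra, Mo, Sam), (Lyra, Sam, Eve), (Lyra, Sam, Hal), (Lyra, Sam, Ivy), (Lyra, Sam, Mo)}
π[sname2, title]: project onto (sname2, title) (18 duplicate(s) eliminated) → {(Eve, Lyra), (Hal, Lyra), (Ivy, Lyra), (Mo, Lyra), (Ola, Alpha), (Sam, Alpha), (Sam, Lyra), (Yan, Alpha)}

{(Eve, Lyra), (Hal, Lyra), (Ivy, Lyra), (Mo, Lyra), (Ola, Alpha), (Sam, Alpha), (Sam, Lyra), (Yan, Alpha)}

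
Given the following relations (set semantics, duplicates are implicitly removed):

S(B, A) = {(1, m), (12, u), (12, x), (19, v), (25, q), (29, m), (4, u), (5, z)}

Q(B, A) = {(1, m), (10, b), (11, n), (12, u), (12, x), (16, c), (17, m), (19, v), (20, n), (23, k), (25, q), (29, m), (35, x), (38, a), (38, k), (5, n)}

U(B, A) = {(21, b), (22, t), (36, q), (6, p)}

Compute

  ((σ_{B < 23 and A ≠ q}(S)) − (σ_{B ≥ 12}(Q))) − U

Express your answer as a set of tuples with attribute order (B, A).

{(1, m), (4, u), (5, z)}

Selection B < 23 and A ≠ q: {(1, m), (12, u), (12, x), (19, v), (4, u), (5, z)}
Selection B ≥ 12: {(12, u), (12, x), (16, c), (17, m), (19, v), (20, n), (23, k), (25, q), (29, m), (35, x), (38, a), (38, k)}
Set difference of the two operands is {(1, m), (4, u), (5, z)}.
Set difference of the two operands is {(1, m), (4, u), (5, z)}.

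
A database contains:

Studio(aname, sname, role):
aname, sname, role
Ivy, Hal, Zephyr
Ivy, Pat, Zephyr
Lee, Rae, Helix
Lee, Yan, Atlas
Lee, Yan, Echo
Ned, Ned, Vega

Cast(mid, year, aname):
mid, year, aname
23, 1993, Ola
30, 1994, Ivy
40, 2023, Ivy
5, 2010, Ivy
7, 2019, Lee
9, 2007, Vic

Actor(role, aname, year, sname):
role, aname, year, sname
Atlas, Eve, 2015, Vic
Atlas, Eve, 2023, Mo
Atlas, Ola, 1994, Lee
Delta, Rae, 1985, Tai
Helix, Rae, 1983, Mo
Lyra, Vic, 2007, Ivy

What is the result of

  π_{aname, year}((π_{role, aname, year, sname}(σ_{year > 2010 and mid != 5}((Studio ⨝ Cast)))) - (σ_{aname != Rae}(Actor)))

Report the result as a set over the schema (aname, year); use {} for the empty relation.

Studio ⋈ Cast (natural join on aname): {(Ivy, Hal, Zephyr, 30, 1994), (Ivy, Hal, Zephyr, 40, 2023), (Ivy, Hal, Zephyr, 5, 2010), (Ivy, Pat, Zephyr, 30, 1994), (Ivy, Pat, Zephyr, 40, 2023), (Ivy, Pat, Zephyr, 5, 2010), (Lee, Rae, Helix, 7, 2019), (Lee, Yan, Atlas, 7, 2019), (Lee, Yan, Echo, 7, 2019)}
Filtering on year > 2010 and mid != 5 leaves {(Ivy, Hal, Zephyr, 40, 2023), (Ivy, Pat, Zephyr, 40, 2023), (Lee, Rae, Helix, 7, 2019), (Lee, Yan, Atlas, 7, 2019), (Lee, Yan, Echo, 7, 2019)}.
Projecting to role, aname, year, sname: {(Atlas, Lee, 2019, Yan), (Echo, Lee, 2019, Yan), (Helix, Lee, 2019, Rae), (Zephyr, Ivy, 2023, Hal), (Zephyr, Ivy, 2023, Pat)}
Filtering on aname != Rae leaves {(Atlas, Eve, 2015, Vic), (Atlas, Eve, 2023, Mo), (Atlas, Ola, 1994, Lee), (Lyra, Vic, 2007, Ivy)}.
Difference: {(Atlas, Lee, 2019, Yan), (Echo, Lee, 2019, Yan), (Helix, Lee, 2019, Rae), (Zephyr, Ivy, 2023, Hal), (Zephyr, Ivy, 2023, Pat)} with {(Atlas, Eve, 2015, Vic), (Atlas, Eve, 2023, Mo), (Atlas, Ola, 1994, Lee), (Lyra, Vic, 2007, Ivy)} → {(Atlas, Lee, 2019, Yan), (Echo, Lee, 2019, Yan), (Helix, Lee, 2019, Rae), (Zephyr, Ivy, 2023, Hal), (Zephyr, Ivy, 2023, Pat)}
Projecting to aname, year (3 duplicate(s) eliminated): {(Ivy, 2023), (Lee, 2019)}

{(Ivy, 2023), (Lee, 2019)}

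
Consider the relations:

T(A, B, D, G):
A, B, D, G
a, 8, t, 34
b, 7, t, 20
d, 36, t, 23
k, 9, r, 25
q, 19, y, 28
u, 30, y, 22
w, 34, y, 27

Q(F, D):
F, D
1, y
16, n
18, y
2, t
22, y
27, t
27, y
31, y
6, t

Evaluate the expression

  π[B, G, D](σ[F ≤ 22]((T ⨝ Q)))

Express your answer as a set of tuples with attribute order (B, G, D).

Joining T and Q on D yields {(a, 8, t, 34, 2), (a, 8, t, 34, 27), (a, 8, t, 34, 6), (b, 7, t, 20, 2), (b, 7, t, 20, 27), (b, 7, t, 20, 6), (d, 36, t, 23, 2), (d, 36, t, 23, 27), (d, 36, t, 23, 6), (q, 19, y, 28, 1), (q, 19, y, 28, 18), (q, 19, y, 28, 22), (q, 19, y, 28, 27), (q, 19, y, 28, 31), (u, 30, y, 22, 1), (u, 30, y, 22, 18), (u, 30, y, 22, 22), (u, 30, y, 22, 27), (u, 30, y, 22, 31), (w, 34, y, 27, 1), (w, 34, y, 27, 18), (w, 34, y, 27, 22), (w, 34, y, 27, 27), (w, 34, y, 27, 31)}.
σ[F ≤ 22]: keep tuples satisfying F ≤ 22 → {(a, 8, t, 34, 2), (a, 8, t, 34, 6), (b, 7, t, 20, 2), (b, 7, t, 20, 6), (d, 36, t, 23, 2), (d, 36, t, 23, 6), (q, 19, y, 28, 1), (q, 19, y, 28, 18), (q, 19, y, 28, 22), (u, 30, y, 22, 1), (u, 30, y, 22, 18), (u, 30, y, 22, 22), (w, 34, y, 27, 1), (w, 34, y, 27, 18), (w, 34, y, 27, 22)}
Projecting to B, G, D (9 duplicate(s) eliminated): {(19, 28, y), (30, 22, y), (34, 27, y), (36, 23, t), (7, 20, t), (8, 34, t)}

{(19, 28, y), (30, 22, y), (34, 27, y), (36, 23, t), (7, 20, t), (8, 34, t)}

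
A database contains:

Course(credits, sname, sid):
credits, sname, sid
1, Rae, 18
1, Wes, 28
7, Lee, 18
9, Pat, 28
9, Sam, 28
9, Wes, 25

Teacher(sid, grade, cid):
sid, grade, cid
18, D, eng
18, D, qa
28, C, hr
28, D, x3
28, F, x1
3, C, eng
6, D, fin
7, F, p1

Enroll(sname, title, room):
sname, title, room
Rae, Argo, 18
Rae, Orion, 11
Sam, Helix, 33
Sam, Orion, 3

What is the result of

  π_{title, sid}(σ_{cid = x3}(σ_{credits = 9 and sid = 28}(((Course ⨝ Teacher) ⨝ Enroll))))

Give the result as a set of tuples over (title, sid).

Natural join on sid: {(1, Rae, 18, D, eng), (1, Rae, 18, D, qa), (1, Wes, 28, C, hr), (1, Wes, 28, D, x3), (1, Wes, 28, F, x1), (7, Lee, 18, D, eng), (7, Lee, 18, D, qa), (9, Pat, 28, C, hr), (9, Pat, 28, D, x3), (9, Pat, 28, F, x1), (9, Sam, 28, C, hr), (9, Sam, 28, D, x3), (9, Sam, 28, F, x1)}
Natural join on sname: {(1, Rae, 18, D, eng, Argo, 18), (1, Rae, 18, D, eng, Orion, 11), (1, Rae, 18, D, qa, Argo, 18), (1, Rae, 18, D, qa, Orion, 11), (9, Sam, 28, C, hr, Helix, 33), (9, Sam, 28, C, hr, Orion, 3), (9, Sam, 28, D, x3, Helix, 33), (9, Sam, 28, D, x3, Orion, 3), (9, Sam, 28, F, x1, Helix, 33), (9, Sam, 28, F, x1, Orion, 3)}
σ[credits = 9 and sid = 28]: keep tuples satisfying credits = 9 and sid = 28 → {(9, Sam, 28, C, hr, Helix, 33), (9, Sam, 28, C, hr, Orion, 3), (9, Sam, 28, D, x3, Helix, 33), (9, Sam, 28, D, x3, Orion, 3), (9, Sam, 28, F, x1, Helix, 33), (9, Sam, 28, F, x1, Orion, 3)}
σ[cid = x3]: keep tuples satisfying cid = x3 → {(9, Sam, 28, D, x3, Helix, 33), (9, Sam, 28, D, x3, Orion, 3)}
π[title, sid]: project onto (title, sid) → {(Helix, 28), (Orion, 28)}

{(Helix, 28), (Orion, 28)}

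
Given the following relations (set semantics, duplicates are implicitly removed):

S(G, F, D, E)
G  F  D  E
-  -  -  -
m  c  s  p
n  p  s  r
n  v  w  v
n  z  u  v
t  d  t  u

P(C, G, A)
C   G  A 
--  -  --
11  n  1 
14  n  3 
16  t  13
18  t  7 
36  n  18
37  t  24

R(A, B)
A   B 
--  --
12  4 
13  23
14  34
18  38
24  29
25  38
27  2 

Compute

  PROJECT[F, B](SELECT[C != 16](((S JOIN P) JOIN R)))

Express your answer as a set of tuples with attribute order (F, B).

Natural join on G: {(n, p, s, r, 11, 1), (n, p, s, r, 14, 3), (n, p, s, r, 36, 18), (n, v, w, v, 11, 1), (n, v, w, v, 14, 3), (n, v, w, v, 36, 18), (n, z, u, v, 11, 1), (n, z, u, v, 14, 3), (n, z, u, v, 36, 18), (t, d, t, u, 16, 13), (t, d, t, u, 18, 7), (t, d, t, u, 37, 24)}
Natural join on A: {(n, p, s, r, 36, 18, 38), (n, v, w, v, 36, 18, 38), (n, z, u, v, 36, 18, 38), (t, d, t, u, 16, 13, 23), (t, d, t, u, 37, 24, 29)}
Selection C != 16: {(n, p, s, r, 36, 18, 38), (n, v, w, v, 36, 18, 38), (n, z, u, v, 36, 18, 38), (t, d, t, u, 37, 24, 29)}
π_{F, B} gives {(d, 29), (p, 38), (v, 38), (z, 38)}.

{(d, 29), (p, 38), (v, 38), (z, 38)}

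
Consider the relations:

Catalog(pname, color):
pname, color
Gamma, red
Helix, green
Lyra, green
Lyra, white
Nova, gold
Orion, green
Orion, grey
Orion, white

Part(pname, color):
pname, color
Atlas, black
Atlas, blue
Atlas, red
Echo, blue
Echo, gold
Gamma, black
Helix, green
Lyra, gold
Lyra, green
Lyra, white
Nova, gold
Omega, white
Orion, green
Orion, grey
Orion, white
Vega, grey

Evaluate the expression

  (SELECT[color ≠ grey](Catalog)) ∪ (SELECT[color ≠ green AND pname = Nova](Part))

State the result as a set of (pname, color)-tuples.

{(Gamma, red), (Helix, green), (Lyra, green), (Lyra, white), (Nova, gold), (Orion, green), (Orion, white)}

Apply σ_{color ≠ grey}; surviving tuples: {(Gamma, red), (Helix, green), (Lyra, green), (Lyra, white), (Nova, gold), (Orion, green), (Orion, white)}
Apply σ_{color ≠ green AND pname = Nova}; surviving tuples: {(Nova, gold)}
Set union of the two operands is {(Gamma, red), (Helix, green), (Lyra, green), (Lyra, white), (Nova, gold), (Orion, green), (Orion, white)}.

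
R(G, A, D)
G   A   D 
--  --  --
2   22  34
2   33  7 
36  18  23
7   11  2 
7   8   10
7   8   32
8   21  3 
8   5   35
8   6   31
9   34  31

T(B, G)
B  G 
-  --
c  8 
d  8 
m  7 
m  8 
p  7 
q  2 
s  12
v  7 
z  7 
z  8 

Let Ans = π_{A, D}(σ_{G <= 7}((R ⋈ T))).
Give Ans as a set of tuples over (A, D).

Joining R and T on G yields {(2, 22, 34, q), (2, 33, 7, q), (7, 11, 2, m), (7, 11, 2, p), (7, 11, 2, v), (7, 11, 2, z), (7, 8, 10, m), (7, 8, 10, p), (7, 8, 10, v), (7, 8, 10, z), (7, 8, 32, m), (7, 8, 32, p), (7, 8, 32, v), (7, 8, 32, z), (8, 21, 3, c), (8, 21, 3, d), (8, 21, 3, m), (8, 21, 3, z), (8, 5, 35, c), (8, 5, 35, d), (8, 5, 35, m), (8, 5, 35, z), (8, 6, 31, c), (8, 6, 31, d), (8, 6, 31, m), (8, 6, 31, z)}.
Selection G <= 7: {(2, 22, 34, q), (2, 33, 7, q), (7, 11, 2, m), (7, 11, 2, p), (7, 11, 2, v), (7, 11, 2, z), (7, 8, 10, m), (7, 8, 10, p), (7, 8, 10, v), (7, 8, 10, z), (7, 8, 32, m), (7, 8, 32, p), (7, 8, 32, v), (7, 8, 32, z)}
Projecting to A, D (9 duplicate(s) eliminated): {(11, 2), (22, 34), (33, 7), (8, 10), (8, 32)}

{(11, 2), (22, 34), (33, 7), (8, 10), (8, 32)}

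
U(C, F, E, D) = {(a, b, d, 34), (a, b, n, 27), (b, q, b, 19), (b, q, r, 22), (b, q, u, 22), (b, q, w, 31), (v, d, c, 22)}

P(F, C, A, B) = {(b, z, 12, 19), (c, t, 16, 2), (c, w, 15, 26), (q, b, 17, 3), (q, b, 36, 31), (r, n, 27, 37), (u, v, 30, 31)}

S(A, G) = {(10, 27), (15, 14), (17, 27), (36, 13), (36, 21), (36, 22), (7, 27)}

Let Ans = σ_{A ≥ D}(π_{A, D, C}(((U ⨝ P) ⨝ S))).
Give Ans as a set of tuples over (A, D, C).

U ⋈ P (natural join on C, F): {(b, q, b, 19, 17, 3), (b, q, b, 19, 36, 31), (b, q, r, 22, 17, 3), (b, q, r, 22, 36, 31), (b, q, u, 22, 17, 3), (b, q, u, 22, 36, 31), (b, q, w, 31, 17, 3), (b, q, w, 31, 36, 31)}
(U ⨝ P) ⋈ S (natural join on A): {(b, q, b, 19, 17, 3, 27), (b, q, b, 19, 36, 31, 13), (b, q, b, 19, 36, 31, 21), (b, q, b, 19, 36, 31, 22), (b, q, r, 22, 17, 3, 27), (b, q, r, 22, 36, 31, 13), (b, q, r, 22, 36, 31, 21), (b, q, r, 22, 36, 31, 22), (b, q, u, 22, 17, 3, 27), (b, q, u, 22, 36, 31, 13), (b, q, u, 22, 36, 31, 21), (b, q, u, 22, 36, 31, 22), (b, q, w, 31, 17, 3, 27), (b, q, w, 31, 36, 31, 13), (b, q, w, 31, 36, 31, 21), (b, q, w, 31, 36, 31, 22)}
Projecting to A, D, C (10 duplicate(s) eliminated): {(17, 19, b), (17, 22, b), (17, 31, b), (36, 19, b), (36, 22, b), (36, 31, b)}
Filtering on A ≥ D leaves {(36, 19, b), (36, 22, b), (36, 31, b)}.

{(36, 19, b), (36, 22, b), (36, 31, b)}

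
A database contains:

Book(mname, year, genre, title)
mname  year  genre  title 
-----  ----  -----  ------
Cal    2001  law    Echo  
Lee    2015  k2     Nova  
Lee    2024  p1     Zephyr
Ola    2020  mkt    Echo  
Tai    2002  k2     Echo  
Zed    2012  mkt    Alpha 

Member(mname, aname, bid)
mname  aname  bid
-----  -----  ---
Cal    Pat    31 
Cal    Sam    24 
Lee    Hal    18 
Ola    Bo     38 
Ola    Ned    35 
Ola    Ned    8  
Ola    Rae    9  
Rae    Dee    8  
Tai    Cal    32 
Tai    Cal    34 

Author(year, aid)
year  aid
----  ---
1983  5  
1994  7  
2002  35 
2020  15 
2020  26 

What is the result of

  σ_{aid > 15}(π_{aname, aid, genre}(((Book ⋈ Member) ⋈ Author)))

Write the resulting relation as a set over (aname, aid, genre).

{(Bo, 26, mkt), (Cal, 35, k2), (Ned, 26, mkt), (Rae, 26, mkt)}

Natural join on mname: {(Cal, 2001, law, Echo, Pat, 31), (Cal, 2001, law, Echo, Sam, 24), (Lee, 2015, k2, Nova, Hal, 18), (Lee, 2024, p1, Zephyr, Hal, 18), (Ola, 2020, mkt, Echo, Bo, 38), (Ola, 2020, mkt, Echo, Ned, 35), (Ola, 2020, mkt, Echo, Ned, 8), (Ola, 2020, mkt, Echo, Rae, 9), (Tai, 2002, k2, Echo, Cal, 32), (Tai, 2002, k2, Echo, Cal, 34)}
Natural join on year: {(Ola, 2020, mkt, Echo, Bo, 38, 15), (Ola, 2020, mkt, Echo, Bo, 38, 26), (Ola, 2020, mkt, Echo, Ned, 35, 15), (Ola, 2020, mkt, Echo, Ned, 35, 26), (Ola, 2020, mkt, Echo, Ned, 8, 15), (Ola, 2020, mkt, Echo, Ned, 8, 26), (Ola, 2020, mkt, Echo, Rae, 9, 15), (Ola, 2020, mkt, Echo, Rae, 9, 26), (Tai, 2002, k2, Echo, Cal, 32, 35), (Tai, 2002, k2, Echo, Cal, 34, 35)}
π_{aname, aid, genre} gives {(Bo, 15, mkt), (Bo, 26, mkt), (Cal, 35, k2), (Ned, 15, mkt), (Ned, 26, mkt), (Rae, 15, mkt), (Rae, 26, mkt)} (3 duplicate(s) eliminated).
Selection aid > 15: {(Bo, 26, mkt), (Cal, 35, k2), (Ned, 26, mkt), (Rae, 26, mkt)}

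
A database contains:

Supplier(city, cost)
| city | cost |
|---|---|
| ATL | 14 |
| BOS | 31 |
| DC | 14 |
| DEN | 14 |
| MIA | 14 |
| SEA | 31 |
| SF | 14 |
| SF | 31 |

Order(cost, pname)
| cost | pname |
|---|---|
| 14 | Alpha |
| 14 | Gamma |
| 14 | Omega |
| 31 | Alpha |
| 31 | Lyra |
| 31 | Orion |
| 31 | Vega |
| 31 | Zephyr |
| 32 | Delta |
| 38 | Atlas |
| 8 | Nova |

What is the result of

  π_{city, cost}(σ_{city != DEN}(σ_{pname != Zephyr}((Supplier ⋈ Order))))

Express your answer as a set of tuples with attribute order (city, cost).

{(ATL, 14), (BOS, 31), (DC, 14), (MIA, 14), (SEA, 31), (SF, 14), (SF, 31)}

Supplier ⋈ Order (natural join on cost): {(ATL, 14, Alpha), (ATL, 14, Gamma), (ATL, 14, Omega), (BOS, 31, Alpha), (BOS, 31, Lyra), (BOS, 31, Orion), (BOS, 31, Vega), (BOS, 31, Zephyr), (DC, 14, Alpha), (DC, 14, Gamma), (DC, 14, Omega), (DEN, 14, Alpha), (DEN, 14, Gamma), (DEN, 14, Omega), (MIA, 14, Alpha), (MIA, 14, Gamma), (MIA, 14, Omega), (SEA, 31, Alpha), (SEA, 31, Lyra), (SEA, 31, Orion), (SEA, 31, Vega), (SEA, 31, Zephyr), (SF, 14, Alpha), (SF, 14, Gamma), (SF, 14, Omega), (SF, 31, Alpha), (SF, 31, Lyra), (SF, 31, Orion), (SF, 31, Vega), (SF, 31, Zephyr)}
Selection pname != Zephyr: {(ATL, 14, Alpha), (ATL, 14, Gamma), (ATL, 14, Omega), (BOS, 31, Alpha), (BOS, 31, Lyra), (BOS, 31, Orion), (BOS, 31, Vega), (DC, 14, Alpha), (DC, 14, Gamma), (DC, 14, Omega), (DEN, 14, Alpha), (DEN, 14, Gamma), (DEN, 14, Omega), (MIA, 14, Alpha), (MIA, 14, Gamma), (MIA, 14, Omega), (SEA, 31, Alpha), (SEA, 31, Lyra), (SEA, 31, Orion), (SEA, 31, Vega), (SF, 14, Alpha), (SF, 14, Gamma), (SF, 14, Omega), (SF, 31, Alpha), (SF, 31, Lyra), (SF, 31, Orion), (SF, 31, Vega)}
Selection city != DEN: {(ATL, 14, Alpha), (ATL, 14, Gamma), (ATL, 14, Omega), (BOS, 31, Alpha), (BOS, 31, Lyra), (BOS, 31, Orion), (BOS, 31, Vega), (DC, 14, Alpha), (DC, 14, Gamma), (DC, 14, Omega), (MIA, 14, Alpha), (MIA, 14, Gamma), (MIA, 14, Omega), (SEA, 31, Alpha), (SEA, 31, Lyra), (SEA, 31, Orion), (SEA, 31, Vega), (SF, 14, Alpha), (SF, 14, Gamma), (SF, 14, Omega), (SF, 31, Alpha), (SF, 31, Lyra), (SF, 31, Orion), (SF, 31, Vega)}
Keep only column(s) city, cost (17 duplicate(s) eliminated): {(ATL, 14), (BOS, 31), (DC, 14), (MIA, 14), (SEA, 31), (SF, 14), (SF, 31)}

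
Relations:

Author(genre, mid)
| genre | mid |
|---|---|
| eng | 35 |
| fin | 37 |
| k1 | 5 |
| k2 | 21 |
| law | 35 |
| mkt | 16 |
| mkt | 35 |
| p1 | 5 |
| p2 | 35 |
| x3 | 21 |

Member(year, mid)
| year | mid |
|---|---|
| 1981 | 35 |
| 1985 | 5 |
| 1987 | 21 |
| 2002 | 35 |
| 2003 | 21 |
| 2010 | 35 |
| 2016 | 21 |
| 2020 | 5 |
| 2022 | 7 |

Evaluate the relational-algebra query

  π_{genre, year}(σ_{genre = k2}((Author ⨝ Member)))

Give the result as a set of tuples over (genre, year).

{(k2, 1987), (k2, 2003), (k2, 2016)}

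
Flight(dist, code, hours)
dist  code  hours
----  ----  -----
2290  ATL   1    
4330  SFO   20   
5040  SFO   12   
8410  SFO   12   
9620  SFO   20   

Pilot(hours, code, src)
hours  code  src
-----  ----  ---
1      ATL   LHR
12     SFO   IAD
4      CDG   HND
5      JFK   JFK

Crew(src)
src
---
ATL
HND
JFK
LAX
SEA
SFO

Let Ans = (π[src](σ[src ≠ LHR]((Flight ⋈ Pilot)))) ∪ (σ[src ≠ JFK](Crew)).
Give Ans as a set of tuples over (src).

{ATL, HND, IAD, LAX, SEA, SFO}

Natural join on code, hours: {(2290, ATL, 1, LHR), (5040, SFO, 12, IAD), (8410, SFO, 12, IAD)}
σ[src ≠ LHR]: keep tuples satisfying src ≠ LHR → {(5040, SFO, 12, IAD), (8410, SFO, 12, IAD)}
Keep only column(s) src (1 duplicate(s) eliminated): {IAD}
σ[src ≠ JFK]: keep tuples satisfying src ≠ JFK → {ATL, HND, LAX, SEA, SFO}
Union: {IAD} with {ATL, HND, LAX, SEA, SFO} → {ATL, HND, IAD, LAX, SEA, SFO}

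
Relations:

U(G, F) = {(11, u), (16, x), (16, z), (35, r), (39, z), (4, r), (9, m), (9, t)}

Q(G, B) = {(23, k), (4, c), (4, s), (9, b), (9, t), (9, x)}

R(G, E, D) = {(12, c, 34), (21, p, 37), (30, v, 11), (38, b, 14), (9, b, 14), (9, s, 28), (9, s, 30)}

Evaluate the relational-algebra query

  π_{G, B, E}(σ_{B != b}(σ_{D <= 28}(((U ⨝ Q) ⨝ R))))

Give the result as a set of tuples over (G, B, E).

{(9, t, b), (9, t, s), (9, x, b), (9, x, s)}

Natural join on G: {(4, r, c), (4, r, s), (9, m, b), (9, m, t), (9, m, x), (9, t, b), (9, t, t), (9, t, x)}
Natural join on G: {(9, m, b, b, 14), (9, m, b, s, 28), (9, m, b, s, 30), (9, m, t, b, 14), (9, m, t, s, 28), (9, m, t, s, 30), (9, m, x, b, 14), (9, m, x, s, 28), (9, m, x, s, 30), (9, t, b, b, 14), (9, t, b, s, 28), (9, t, b, s, 30), (9, t, t, b, 14), (9, t, t, s, 28), (9, t, t, s, 30), (9, t, x, b, 14), (9, t, x, s, 28), (9, t, x, s, 30)}
Apply σ_{D <= 28}; surviving tuples: {(9, m, b, b, 14), (9, m, b, s, 28), (9, m, t, b, 14), (9, m, t, s, 28), (9, m, x, b, 14), (9, m, x, s, 28), (9, t, b, b, 14), (9, t, b, s, 28), (9, t, t, b, 14), (9, t, t, s, 28), (9, t, x, b, 14), (9, t, x, s, 28)}
Apply σ_{B != b}; surviving tuples: {(9, m, t, b, 14), (9, m, t, s, 28), (9, m, x, b, 14), (9, m, x, s, 28), (9, t, t, b, 14), (9, t, t, s, 28), (9, t, x, b, 14), (9, t, x, s, 28)}
Keep only column(s) G, B, E (4 duplicate(s) eliminated): {(9, t, b), (9, t, s), (9, x, b), (9, x, s)}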